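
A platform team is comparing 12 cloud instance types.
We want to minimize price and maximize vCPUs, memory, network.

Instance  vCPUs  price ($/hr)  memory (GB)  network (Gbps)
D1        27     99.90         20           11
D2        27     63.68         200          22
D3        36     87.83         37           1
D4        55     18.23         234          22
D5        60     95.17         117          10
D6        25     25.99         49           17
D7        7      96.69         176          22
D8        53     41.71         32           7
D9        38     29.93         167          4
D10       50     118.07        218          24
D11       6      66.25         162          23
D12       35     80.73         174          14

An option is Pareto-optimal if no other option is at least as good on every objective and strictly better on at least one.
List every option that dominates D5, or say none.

D1: worse on vCPUs (27 vs 60).
D2: worse on vCPUs (27 vs 60).
D3: worse on vCPUs (36 vs 60).
D4: worse on vCPUs (55 vs 60).
D6: worse on vCPUs (25 vs 60).
D7: worse on vCPUs (7 vs 60).
D8: worse on vCPUs (53 vs 60).
D9: worse on vCPUs (38 vs 60).
D10: worse on vCPUs (50 vs 60).
D11: worse on vCPUs (6 vs 60).
D12: worse on vCPUs (35 vs 60).
No option dominates D5.

none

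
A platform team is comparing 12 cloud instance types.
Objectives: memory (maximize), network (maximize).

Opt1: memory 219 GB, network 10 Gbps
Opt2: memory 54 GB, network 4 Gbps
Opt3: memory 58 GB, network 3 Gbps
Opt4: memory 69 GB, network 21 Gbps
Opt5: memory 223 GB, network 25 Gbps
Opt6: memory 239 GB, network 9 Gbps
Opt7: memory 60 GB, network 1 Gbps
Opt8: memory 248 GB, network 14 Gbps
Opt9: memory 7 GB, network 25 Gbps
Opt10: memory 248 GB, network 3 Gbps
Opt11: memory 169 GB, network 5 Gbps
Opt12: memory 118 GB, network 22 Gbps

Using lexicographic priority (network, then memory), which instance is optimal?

Opt5

First maximize network: best is 25, kept {Opt5, Opt9}.
Then maximize memory: best is 223, kept {Opt5}.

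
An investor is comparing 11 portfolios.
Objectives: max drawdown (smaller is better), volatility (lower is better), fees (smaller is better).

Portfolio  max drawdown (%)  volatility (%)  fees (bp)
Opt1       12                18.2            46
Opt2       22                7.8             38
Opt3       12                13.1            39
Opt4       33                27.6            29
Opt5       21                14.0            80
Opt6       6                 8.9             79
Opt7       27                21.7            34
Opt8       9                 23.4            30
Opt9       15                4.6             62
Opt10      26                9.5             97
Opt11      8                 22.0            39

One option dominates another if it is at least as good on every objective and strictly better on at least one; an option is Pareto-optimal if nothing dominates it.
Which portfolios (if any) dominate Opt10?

Opt2: max drawdown 22≤26, volatility 7.8≤9.5, fees 38≤97 — dominates Opt10.
Opt6: max drawdown 6≤26, volatility 8.9≤9.5, fees 79≤97 — dominates Opt10.
Opt9: max drawdown 15≤26, volatility 4.6≤9.5, fees 62≤97 — dominates Opt10.
Others (Opt1, Opt3, Opt4, Opt5, Opt7, Opt8, Opt11) are each worse than Opt10 on at least one objective.

Opt2, Opt6, Opt9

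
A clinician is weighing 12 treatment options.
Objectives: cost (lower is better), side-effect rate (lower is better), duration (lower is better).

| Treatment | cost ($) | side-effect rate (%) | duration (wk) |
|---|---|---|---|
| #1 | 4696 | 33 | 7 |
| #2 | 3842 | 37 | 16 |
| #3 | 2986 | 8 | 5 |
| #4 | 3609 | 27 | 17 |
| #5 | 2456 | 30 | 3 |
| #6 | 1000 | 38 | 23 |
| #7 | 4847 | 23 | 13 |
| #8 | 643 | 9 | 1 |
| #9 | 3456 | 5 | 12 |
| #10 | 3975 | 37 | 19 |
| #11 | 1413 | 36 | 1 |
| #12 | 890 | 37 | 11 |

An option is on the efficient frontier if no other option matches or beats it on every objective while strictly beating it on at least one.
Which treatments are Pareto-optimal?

#3, #8, #9

#1: dominated by #3 (cost 2986≤4696, side-effect rate 8≤33, duration 5≤7).
#2: dominated by #3 (cost 2986≤3842, side-effect rate 8≤37, duration 5≤16).
#3: not dominated.
#4: dominated by #3 (cost 2986≤3609, side-effect rate 8≤27, duration 5≤17).
#5: dominated by #8 (cost 643≤2456, side-effect rate 9≤30, duration 1≤3).
#6: dominated by #8 (cost 643≤1000, side-effect rate 9≤38, duration 1≤23).
#7: dominated by #3 (cost 2986≤4847, side-effect rate 8≤23, duration 5≤13).
#8: not dominated (best cost).
#9: not dominated (best side-effect rate).
#10: dominated by #2 (cost 3842≤3975, side-effect rate 37≤37, duration 16≤19).
#11: dominated by #8 (cost 643≤1413, side-effect rate 9≤36, duration 1≤1).
#12: dominated by #8 (cost 643≤890, side-effect rate 9≤37, duration 1≤11).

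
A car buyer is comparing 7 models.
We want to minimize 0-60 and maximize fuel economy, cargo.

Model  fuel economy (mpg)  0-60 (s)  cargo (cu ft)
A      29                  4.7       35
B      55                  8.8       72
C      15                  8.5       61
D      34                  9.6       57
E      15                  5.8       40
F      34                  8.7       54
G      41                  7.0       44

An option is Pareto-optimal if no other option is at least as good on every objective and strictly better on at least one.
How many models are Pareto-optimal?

A: not dominated (best 0-60).
B: not dominated (best fuel economy).
C: not dominated.
D: dominated by B (fuel economy 55≥34, 0-60 8.8≤9.6, cargo 72≥57).
E: not dominated.
F: not dominated.
G: not dominated.
Pareto-optimal: A, B, C, E, F, G → 6.

6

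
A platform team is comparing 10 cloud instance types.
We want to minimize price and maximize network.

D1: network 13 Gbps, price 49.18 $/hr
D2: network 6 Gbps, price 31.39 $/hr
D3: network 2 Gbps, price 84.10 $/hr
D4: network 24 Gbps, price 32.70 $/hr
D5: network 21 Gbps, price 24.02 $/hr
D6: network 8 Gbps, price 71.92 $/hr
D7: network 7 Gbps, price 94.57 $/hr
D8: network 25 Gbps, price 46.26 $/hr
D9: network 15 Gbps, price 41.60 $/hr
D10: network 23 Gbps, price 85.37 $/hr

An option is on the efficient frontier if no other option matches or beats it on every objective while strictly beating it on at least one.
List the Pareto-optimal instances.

D1: dominated by D4 (network 24≥13, price 32.70≤49.18).
D2: dominated by D5 (network 21≥6, price 24.02≤31.39).
D3: dominated by D1 (network 13≥2, price 49.18≤84.10).
D4: not dominated.
D5: not dominated (best price).
D6: dominated by D1 (network 13≥8, price 49.18≤71.92).
D7: dominated by D1 (network 13≥7, price 49.18≤94.57).
D8: not dominated (best network).
D9: dominated by D4 (network 24≥15, price 32.70≤41.60).
D10: dominated by D4 (network 24≥23, price 32.70≤85.37).

D4, D5, D8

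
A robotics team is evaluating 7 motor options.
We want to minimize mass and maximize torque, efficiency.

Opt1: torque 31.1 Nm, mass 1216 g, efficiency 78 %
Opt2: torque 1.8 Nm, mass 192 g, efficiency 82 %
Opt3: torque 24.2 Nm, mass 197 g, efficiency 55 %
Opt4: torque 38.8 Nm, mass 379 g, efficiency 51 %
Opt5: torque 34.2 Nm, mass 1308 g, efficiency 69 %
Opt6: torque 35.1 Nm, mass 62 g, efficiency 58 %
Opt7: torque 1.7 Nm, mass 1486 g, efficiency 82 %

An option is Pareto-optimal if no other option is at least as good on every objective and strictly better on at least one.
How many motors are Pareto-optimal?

5

Opt1: not dominated.
Opt2: not dominated.
Opt3: dominated by Opt6 (torque 35.1≥24.2, mass 62≤197, efficiency 58≥55).
Opt4: not dominated (best torque).
Opt5: not dominated.
Opt6: not dominated (best mass).
Opt7: dominated by Opt2 (torque 1.8≥1.7, mass 192≤1486, efficiency 82≥82).
Pareto-optimal: Opt1, Opt2, Opt4, Opt5, Opt6 → 5.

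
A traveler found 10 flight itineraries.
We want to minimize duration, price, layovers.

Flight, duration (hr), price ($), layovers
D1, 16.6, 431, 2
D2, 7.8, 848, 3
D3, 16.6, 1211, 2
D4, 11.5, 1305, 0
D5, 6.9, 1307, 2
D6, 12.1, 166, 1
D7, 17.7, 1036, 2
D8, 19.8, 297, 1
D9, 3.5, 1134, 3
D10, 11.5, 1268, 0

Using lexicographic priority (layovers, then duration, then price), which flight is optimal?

First minimize layovers: best is 0, kept {D4, D10}.
Then minimize duration: best is 11.5, kept {D4, D10}.
Then minimize price: best is 1268, kept {D10}.

D10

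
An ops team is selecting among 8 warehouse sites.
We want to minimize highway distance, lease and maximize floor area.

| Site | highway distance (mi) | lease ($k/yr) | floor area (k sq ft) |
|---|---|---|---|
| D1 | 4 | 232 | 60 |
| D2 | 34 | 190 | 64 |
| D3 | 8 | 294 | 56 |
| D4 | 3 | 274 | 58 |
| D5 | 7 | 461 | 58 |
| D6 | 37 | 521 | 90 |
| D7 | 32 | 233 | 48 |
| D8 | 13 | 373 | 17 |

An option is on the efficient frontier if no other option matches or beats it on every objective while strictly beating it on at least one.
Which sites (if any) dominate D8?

D1, D3, D4

D1: highway distance 4≤13, lease 232≤373, floor area 60≥17 — dominates D8.
D3: highway distance 8≤13, lease 294≤373, floor area 56≥17 — dominates D8.
D4: highway distance 3≤13, lease 274≤373, floor area 58≥17 — dominates D8.
Others (D2, D5, D6, D7) are each worse than D8 on at least one objective.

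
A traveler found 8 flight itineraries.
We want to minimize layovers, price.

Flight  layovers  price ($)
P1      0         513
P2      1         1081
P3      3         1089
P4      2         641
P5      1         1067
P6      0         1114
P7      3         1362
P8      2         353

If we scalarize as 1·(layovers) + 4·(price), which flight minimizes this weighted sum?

P8

P1: 1·0 + 4·513 = 2052
P2: 1·1 + 4·1081 = 4325
P3: 1·3 + 4·1089 = 4359
P4: 1·2 + 4·641 = 2566
P5: 1·1 + 4·1067 = 4269
P6: 1·0 + 4·1114 = 4456
P7: 1·3 + 4·1362 = 5451
P8: 1·2 + 4·353 = 1414
Lowest: P8 at 1414.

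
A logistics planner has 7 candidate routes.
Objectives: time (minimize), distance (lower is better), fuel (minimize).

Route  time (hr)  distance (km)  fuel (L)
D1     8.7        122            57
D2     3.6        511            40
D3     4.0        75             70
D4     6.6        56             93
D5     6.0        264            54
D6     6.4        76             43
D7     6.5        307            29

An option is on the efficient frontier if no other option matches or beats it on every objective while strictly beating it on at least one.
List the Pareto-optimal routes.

D1: dominated by D6 (time 6.4≤8.7, distance 76≤122, fuel 43≤57).
D2: not dominated (best time).
D3: not dominated.
D4: not dominated (best distance).
D5: not dominated.
D6: not dominated.
D7: not dominated (best fuel).

D2, D3, D4, D5, D6, D7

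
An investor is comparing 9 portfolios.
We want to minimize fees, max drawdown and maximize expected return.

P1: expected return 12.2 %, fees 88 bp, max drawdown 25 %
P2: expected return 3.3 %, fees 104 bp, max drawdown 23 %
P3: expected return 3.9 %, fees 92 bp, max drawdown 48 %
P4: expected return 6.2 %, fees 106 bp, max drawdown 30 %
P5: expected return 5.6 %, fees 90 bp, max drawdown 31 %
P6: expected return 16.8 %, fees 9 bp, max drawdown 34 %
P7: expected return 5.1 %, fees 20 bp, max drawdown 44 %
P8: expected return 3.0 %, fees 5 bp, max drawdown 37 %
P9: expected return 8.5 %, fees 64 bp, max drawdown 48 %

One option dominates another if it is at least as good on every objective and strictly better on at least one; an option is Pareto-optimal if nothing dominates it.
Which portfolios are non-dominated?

P1, P2, P6, P8

P1: not dominated.
P2: not dominated (best max drawdown).
P3: dominated by P1 (expected return 12.2≥3.9, fees 88≤92, max drawdown 25≤48).
P4: dominated by P1 (expected return 12.2≥6.2, fees 88≤106, max drawdown 25≤30).
P5: dominated by P1 (expected return 12.2≥5.6, fees 88≤90, max drawdown 25≤31).
P6: not dominated (best expected return).
P7: dominated by P6 (expected return 16.8≥5.1, fees 9≤20, max drawdown 34≤44).
P8: not dominated (best fees).
P9: dominated by P6 (expected return 16.8≥8.5, fees 9≤64, max drawdown 34≤48).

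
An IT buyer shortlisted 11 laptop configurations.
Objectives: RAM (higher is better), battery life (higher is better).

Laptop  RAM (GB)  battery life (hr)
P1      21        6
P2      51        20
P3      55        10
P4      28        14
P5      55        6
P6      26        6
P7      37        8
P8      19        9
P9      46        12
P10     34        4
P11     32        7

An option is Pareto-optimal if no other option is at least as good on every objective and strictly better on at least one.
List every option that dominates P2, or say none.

none

P1: worse on RAM (21 vs 51).
P3: worse on battery life (10 vs 20).
P4: worse on RAM (28 vs 51).
P5: worse on battery life (6 vs 20).
P6: worse on RAM (26 vs 51).
P7: worse on RAM (37 vs 51).
P8: worse on RAM (19 vs 51).
P9: worse on RAM (46 vs 51).
P10: worse on RAM (34 vs 51).
P11: worse on RAM (32 vs 51).
No option dominates P2.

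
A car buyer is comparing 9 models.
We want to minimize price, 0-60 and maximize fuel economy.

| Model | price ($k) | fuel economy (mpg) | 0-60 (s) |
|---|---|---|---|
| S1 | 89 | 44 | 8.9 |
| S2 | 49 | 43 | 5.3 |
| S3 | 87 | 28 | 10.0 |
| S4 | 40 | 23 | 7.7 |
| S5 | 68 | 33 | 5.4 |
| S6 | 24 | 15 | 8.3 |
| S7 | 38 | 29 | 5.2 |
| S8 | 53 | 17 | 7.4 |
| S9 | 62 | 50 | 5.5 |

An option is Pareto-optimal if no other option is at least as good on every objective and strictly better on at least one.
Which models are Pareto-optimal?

S1: dominated by S9 (price 62≤89, fuel economy 50≥44, 0-60 5.5≤8.9).
S2: not dominated.
S3: dominated by S2 (price 49≤87, fuel economy 43≥28, 0-60 5.3≤10.0).
S4: dominated by S7 (price 38≤40, fuel economy 29≥23, 0-60 5.2≤7.7).
S5: dominated by S2 (price 49≤68, fuel economy 43≥33, 0-60 5.3≤5.4).
S6: not dominated (best price).
S7: not dominated (best 0-60).
S8: dominated by S2 (price 49≤53, fuel economy 43≥17, 0-60 5.3≤7.4).
S9: not dominated (best fuel economy).

S2, S6, S7, S9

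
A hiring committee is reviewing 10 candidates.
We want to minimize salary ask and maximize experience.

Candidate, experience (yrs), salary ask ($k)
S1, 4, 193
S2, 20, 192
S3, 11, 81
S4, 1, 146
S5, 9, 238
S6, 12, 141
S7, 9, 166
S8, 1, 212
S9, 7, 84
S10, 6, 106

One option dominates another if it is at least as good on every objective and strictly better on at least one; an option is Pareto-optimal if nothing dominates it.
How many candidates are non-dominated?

S1: dominated by S2 (experience 20≥4, salary ask 192≤193).
S2: not dominated (best experience).
S3: not dominated (best salary ask).
S4: dominated by S3 (experience 11≥1, salary ask 81≤146).
S5: dominated by S2 (experience 20≥9, salary ask 192≤238).
S6: not dominated.
S7: dominated by S3 (experience 11≥9, salary ask 81≤166).
S8: dominated by S1 (experience 4≥1, salary ask 193≤212).
S9: dominated by S3 (experience 11≥7, salary ask 81≤84).
S10: dominated by S3 (experience 11≥6, salary ask 81≤106).
Pareto-optimal: S2, S3, S6 → 3.

3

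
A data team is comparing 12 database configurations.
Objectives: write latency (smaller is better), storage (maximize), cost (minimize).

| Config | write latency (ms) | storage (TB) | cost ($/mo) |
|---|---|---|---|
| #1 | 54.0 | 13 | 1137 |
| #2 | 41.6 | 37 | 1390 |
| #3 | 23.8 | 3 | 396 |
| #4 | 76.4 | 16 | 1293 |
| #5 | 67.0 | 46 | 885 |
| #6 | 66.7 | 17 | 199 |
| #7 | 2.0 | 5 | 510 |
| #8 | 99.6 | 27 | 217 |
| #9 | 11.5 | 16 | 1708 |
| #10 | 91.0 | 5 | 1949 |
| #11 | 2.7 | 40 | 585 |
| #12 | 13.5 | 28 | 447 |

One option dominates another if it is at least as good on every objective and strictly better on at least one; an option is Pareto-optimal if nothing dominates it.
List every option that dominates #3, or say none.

none

#1: worse on write latency (54.0 vs 23.8).
#2: worse on write latency (41.6 vs 23.8).
#4: worse on write latency (76.4 vs 23.8).
#5: worse on write latency (67.0 vs 23.8).
#6: worse on write latency (66.7 vs 23.8).
#7: worse on cost (510 vs 396).
#8: worse on write latency (99.6 vs 23.8).
#9: worse on cost (1708 vs 396).
#10: worse on write latency (91.0 vs 23.8).
#11: worse on cost (585 vs 396).
#12: worse on cost (447 vs 396).
No option dominates #3.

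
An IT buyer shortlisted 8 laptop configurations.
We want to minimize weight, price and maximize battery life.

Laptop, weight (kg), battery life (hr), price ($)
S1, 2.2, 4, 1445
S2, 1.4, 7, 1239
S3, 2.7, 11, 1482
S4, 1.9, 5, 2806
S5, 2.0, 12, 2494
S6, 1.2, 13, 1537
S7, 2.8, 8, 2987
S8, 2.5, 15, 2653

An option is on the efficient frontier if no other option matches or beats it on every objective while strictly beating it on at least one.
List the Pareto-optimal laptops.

S1: dominated by S2 (weight 1.4≤2.2, battery life 7≥4, price 1239≤1445).
S2: not dominated (best price).
S3: not dominated.
S4: dominated by S2 (weight 1.4≤1.9, battery life 7≥5, price 1239≤2806).
S5: dominated by S6 (weight 1.2≤2.0, battery life 13≥12, price 1537≤2494).
S6: not dominated (best weight).
S7: dominated by S3 (weight 2.7≤2.8, battery life 11≥8, price 1482≤2987).
S8: not dominated (best battery life).

S2, S3, S6, S8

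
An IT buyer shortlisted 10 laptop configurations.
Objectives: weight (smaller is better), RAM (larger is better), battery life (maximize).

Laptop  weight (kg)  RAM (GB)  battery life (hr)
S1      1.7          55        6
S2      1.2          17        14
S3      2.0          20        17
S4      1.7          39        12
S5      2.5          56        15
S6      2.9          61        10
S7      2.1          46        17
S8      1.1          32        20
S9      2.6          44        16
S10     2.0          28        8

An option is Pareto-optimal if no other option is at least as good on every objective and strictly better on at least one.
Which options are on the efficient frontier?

S1: not dominated.
S2: dominated by S8 (weight 1.1≤1.2, RAM 32≥17, battery life 20≥14).
S3: dominated by S8 (weight 1.1≤2.0, RAM 32≥20, battery life 20≥17).
S4: not dominated.
S5: not dominated.
S6: not dominated (best RAM).
S7: not dominated.
S8: not dominated (best weight).
S9: dominated by S7 (weight 2.1≤2.6, RAM 46≥44, battery life 17≥16).
S10: dominated by S4 (weight 1.7≤2.0, RAM 39≥28, battery life 12≥8).

S1, S4, S5, S6, S7, S8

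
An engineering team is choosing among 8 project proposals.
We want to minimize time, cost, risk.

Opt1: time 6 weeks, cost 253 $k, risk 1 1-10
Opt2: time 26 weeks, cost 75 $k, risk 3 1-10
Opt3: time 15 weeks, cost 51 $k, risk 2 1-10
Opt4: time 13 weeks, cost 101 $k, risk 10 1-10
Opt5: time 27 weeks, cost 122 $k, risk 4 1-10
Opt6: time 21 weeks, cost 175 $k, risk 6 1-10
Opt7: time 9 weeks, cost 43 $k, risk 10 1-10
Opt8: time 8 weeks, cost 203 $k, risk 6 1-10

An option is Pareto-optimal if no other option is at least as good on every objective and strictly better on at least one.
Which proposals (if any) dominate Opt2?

Opt3: time 15≤26, cost 51≤75, risk 2≤3 — dominates Opt2.
Others (Opt1, Opt4, Opt5, Opt6, Opt7, Opt8) are each worse than Opt2 on at least one objective.

Opt3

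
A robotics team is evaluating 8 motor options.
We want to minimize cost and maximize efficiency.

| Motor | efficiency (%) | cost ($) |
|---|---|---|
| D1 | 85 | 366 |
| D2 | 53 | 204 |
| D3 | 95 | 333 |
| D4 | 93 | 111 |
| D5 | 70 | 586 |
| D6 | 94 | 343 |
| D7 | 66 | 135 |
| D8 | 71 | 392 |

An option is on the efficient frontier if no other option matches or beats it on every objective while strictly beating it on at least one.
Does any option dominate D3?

No

D1: worse on efficiency (85 vs 95).
D2: worse on efficiency (53 vs 95).
D4: worse on efficiency (93 vs 95).
D5: worse on efficiency (70 vs 95).
D6: worse on efficiency (94 vs 95).
D7: worse on efficiency (66 vs 95).
D8: worse on efficiency (71 vs 95).
No option is at least as good as D3 on every objective and strictly better on one.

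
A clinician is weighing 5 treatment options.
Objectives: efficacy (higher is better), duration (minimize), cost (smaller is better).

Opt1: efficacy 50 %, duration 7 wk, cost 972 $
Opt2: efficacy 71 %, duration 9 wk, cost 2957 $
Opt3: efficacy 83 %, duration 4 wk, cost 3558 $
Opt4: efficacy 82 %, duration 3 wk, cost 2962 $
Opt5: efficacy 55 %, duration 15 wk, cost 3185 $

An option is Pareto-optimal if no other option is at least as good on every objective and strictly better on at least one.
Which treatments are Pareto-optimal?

Opt1, Opt2, Opt3, Opt4

Opt1: not dominated (best cost).
Opt2: not dominated.
Opt3: not dominated (best efficacy).
Opt4: not dominated (best duration).
Opt5: dominated by Opt2 (efficacy 71≥55, duration 9≤15, cost 2957≤3185).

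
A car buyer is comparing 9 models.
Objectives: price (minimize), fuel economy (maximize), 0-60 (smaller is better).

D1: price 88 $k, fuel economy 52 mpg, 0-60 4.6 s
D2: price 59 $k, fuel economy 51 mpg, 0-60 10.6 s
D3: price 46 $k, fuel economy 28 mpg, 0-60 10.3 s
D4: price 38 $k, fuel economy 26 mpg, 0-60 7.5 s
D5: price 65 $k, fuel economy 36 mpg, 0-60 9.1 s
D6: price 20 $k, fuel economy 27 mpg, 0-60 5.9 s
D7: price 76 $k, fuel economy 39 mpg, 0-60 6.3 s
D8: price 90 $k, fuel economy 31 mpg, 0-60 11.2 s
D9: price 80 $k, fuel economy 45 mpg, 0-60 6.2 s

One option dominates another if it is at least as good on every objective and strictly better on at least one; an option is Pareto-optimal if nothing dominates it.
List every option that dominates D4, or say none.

D6

D6: price 20≤38, fuel economy 27≥26, 0-60 5.9≤7.5 — dominates D4.
Others (D1, D2, D3, D5, D7, D8, D9) are each worse than D4 on at least one objective.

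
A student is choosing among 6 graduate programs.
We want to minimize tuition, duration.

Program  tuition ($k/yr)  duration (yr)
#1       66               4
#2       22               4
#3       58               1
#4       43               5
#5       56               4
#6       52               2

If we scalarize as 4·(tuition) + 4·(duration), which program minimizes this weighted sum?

#2

#1: 4·66 + 4·4 = 280
#2: 4·22 + 4·4 = 104
#3: 4·58 + 4·1 = 236
#4: 4·43 + 4·5 = 192
#5: 4·56 + 4·4 = 240
#6: 4·52 + 4·2 = 216
Lowest: #2 at 104.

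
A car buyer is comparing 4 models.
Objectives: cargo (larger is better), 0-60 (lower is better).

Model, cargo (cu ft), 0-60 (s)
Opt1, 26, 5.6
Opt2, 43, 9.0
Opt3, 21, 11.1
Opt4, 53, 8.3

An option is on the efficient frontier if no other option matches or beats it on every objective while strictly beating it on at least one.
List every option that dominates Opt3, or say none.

Opt1, Opt2, Opt4

Opt1: cargo 26≥21, 0-60 5.6≤11.1 — dominates Opt3.
Opt2: cargo 43≥21, 0-60 9.0≤11.1 — dominates Opt3.
Opt4: cargo 53≥21, 0-60 8.3≤11.1 — dominates Opt3.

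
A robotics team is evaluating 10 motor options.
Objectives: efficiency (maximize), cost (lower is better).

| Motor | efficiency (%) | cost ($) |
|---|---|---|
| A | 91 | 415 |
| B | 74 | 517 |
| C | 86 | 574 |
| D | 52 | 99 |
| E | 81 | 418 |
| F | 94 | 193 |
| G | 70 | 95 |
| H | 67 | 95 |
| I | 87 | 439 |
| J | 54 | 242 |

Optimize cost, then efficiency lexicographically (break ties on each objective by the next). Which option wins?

First minimize cost: best is 95, kept {G, H}.
Then maximize efficiency: best is 70, kept {G}.

G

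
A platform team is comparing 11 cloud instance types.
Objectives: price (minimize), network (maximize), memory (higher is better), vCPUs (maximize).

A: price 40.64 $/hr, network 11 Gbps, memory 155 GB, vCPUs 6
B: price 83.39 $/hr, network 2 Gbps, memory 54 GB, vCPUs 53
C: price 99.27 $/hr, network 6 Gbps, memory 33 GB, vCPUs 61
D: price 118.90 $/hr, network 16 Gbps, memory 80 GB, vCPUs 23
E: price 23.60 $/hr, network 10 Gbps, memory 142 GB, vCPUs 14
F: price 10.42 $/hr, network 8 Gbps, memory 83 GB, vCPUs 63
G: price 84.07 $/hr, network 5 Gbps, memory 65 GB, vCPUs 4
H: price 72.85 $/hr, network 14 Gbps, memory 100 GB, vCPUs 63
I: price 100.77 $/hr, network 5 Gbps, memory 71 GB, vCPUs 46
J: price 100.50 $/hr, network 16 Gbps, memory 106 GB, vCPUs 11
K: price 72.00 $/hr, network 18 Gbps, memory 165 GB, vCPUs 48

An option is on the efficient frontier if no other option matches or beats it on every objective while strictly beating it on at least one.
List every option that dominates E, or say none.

A: worse on price (40.64 vs 23.60).
B: worse on price (83.39 vs 23.60).
C: worse on price (99.27 vs 23.60).
D: worse on price (118.90 vs 23.60).
F: worse on network (8 vs 10).
G: worse on price (84.07 vs 23.60).
H: worse on price (72.85 vs 23.60).
I: worse on price (100.77 vs 23.60).
J: worse on price (100.50 vs 23.60).
K: worse on price (72.00 vs 23.60).
No option dominates E.

none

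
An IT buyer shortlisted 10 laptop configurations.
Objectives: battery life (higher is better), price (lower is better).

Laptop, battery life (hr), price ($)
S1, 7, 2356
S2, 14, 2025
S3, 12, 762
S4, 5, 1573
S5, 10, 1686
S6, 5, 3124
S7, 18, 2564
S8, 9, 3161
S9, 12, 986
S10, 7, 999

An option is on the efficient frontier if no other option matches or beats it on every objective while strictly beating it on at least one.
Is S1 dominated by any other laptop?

Yes

S2 vs S1: battery life 14≥7, price 2025≤2356 — S2 is at least as good on every objective and strictly better on at least one, so S2 dominates S1.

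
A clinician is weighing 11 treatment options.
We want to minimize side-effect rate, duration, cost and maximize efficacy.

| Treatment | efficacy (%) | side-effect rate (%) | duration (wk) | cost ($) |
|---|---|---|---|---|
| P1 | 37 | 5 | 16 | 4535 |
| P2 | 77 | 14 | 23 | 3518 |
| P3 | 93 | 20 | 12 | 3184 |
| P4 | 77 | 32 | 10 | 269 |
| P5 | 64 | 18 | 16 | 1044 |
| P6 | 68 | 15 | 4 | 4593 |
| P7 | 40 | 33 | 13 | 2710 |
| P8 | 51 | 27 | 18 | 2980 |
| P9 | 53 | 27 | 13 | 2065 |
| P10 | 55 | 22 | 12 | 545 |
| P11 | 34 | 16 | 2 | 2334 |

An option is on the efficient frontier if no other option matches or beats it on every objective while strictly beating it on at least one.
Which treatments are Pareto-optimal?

P1, P2, P3, P4, P5, P6, P10, P11

P1: not dominated (best side-effect rate).
P2: not dominated.
P3: not dominated (best efficacy).
P4: not dominated (best cost).
P5: not dominated.
P6: not dominated.
P7: dominated by P4 (efficacy 77≥40, side-effect rate 32≤33, duration 10≤13, cost 269≤2710).
P8: dominated by P5 (efficacy 64≥51, side-effect rate 18≤27, duration 16≤18, cost 1044≤2980).
P9: dominated by P10 (efficacy 55≥53, side-effect rate 22≤27, duration 12≤13, cost 545≤2065).
P10: not dominated.
P11: not dominated (best duration).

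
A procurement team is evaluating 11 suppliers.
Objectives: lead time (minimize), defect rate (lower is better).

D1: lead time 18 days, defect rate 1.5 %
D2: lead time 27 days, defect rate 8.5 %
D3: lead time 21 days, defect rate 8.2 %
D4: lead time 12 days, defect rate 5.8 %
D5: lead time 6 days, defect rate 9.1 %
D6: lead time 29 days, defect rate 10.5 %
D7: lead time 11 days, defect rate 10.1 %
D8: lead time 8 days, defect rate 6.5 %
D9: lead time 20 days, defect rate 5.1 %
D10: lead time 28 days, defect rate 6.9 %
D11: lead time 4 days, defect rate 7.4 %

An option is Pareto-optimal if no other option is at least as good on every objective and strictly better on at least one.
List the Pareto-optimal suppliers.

D1: not dominated (best defect rate).
D2: dominated by D1 (lead time 18≤27, defect rate 1.5≤8.5).
D3: dominated by D1 (lead time 18≤21, defect rate 1.5≤8.2).
D4: not dominated.
D5: dominated by D11 (lead time 4≤6, defect rate 7.4≤9.1).
D6: dominated by D1 (lead time 18≤29, defect rate 1.5≤10.5).
D7: dominated by D5 (lead time 6≤11, defect rate 9.1≤10.1).
D8: not dominated.
D9: dominated by D1 (lead time 18≤20, defect rate 1.5≤5.1).
D10: dominated by D1 (lead time 18≤28, defect rate 1.5≤6.9).
D11: not dominated (best lead time).

D1, D4, D8, D11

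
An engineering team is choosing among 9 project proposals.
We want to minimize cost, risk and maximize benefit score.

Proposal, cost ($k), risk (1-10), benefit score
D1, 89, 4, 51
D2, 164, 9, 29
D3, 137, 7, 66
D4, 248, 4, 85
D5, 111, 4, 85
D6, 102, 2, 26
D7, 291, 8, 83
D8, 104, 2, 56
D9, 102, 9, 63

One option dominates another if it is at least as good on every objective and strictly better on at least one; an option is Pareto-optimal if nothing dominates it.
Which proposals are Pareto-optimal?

D1, D5, D6, D8, D9

D1: not dominated (best cost).
D2: dominated by D1 (cost 89≤164, risk 4≤9, benefit score 51≥29).
D3: dominated by D5 (cost 111≤137, risk 4≤7, benefit score 85≥66).
D4: dominated by D5 (cost 111≤248, risk 4≤4, benefit score 85≥85).
D5: not dominated.
D6: not dominated.
D7: dominated by D4 (cost 248≤291, risk 4≤8, benefit score 85≥83).
D8: not dominated.
D9: not dominated.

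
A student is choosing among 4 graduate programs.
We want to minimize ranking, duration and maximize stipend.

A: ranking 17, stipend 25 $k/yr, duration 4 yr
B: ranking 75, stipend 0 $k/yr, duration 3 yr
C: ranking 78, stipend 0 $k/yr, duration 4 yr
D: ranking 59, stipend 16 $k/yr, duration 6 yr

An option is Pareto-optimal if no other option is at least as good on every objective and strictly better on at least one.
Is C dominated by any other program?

A vs C: ranking 17≤78, stipend 25≥0, duration 4≤4 — A is at least as good on every objective and strictly better on at least one, so A dominates C.

Yes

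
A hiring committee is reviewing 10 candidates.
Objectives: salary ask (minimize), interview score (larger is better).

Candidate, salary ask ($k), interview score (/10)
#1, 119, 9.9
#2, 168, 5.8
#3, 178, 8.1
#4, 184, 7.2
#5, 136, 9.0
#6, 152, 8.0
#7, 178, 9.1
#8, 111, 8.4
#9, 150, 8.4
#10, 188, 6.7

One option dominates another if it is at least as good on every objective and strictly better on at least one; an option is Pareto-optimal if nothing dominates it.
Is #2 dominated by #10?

#10 vs #2: #10 is worse on salary ask (188 vs 168), so it does not dominate #2.

No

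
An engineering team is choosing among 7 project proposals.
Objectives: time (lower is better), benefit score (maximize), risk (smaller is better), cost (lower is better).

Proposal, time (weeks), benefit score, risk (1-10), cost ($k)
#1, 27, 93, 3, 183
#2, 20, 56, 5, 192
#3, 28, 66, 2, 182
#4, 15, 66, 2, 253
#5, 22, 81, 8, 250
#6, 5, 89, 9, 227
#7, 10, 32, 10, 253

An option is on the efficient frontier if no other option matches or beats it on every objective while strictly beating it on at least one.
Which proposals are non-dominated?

#1: not dominated (best benefit score).
#2: not dominated.
#3: not dominated (best cost).
#4: not dominated.
#5: not dominated.
#6: not dominated (best time).
#7: dominated by #6 (time 5≤10, benefit score 89≥32, risk 9≤10, cost 227≤253).

#1, #2, #3, #4, #5, #6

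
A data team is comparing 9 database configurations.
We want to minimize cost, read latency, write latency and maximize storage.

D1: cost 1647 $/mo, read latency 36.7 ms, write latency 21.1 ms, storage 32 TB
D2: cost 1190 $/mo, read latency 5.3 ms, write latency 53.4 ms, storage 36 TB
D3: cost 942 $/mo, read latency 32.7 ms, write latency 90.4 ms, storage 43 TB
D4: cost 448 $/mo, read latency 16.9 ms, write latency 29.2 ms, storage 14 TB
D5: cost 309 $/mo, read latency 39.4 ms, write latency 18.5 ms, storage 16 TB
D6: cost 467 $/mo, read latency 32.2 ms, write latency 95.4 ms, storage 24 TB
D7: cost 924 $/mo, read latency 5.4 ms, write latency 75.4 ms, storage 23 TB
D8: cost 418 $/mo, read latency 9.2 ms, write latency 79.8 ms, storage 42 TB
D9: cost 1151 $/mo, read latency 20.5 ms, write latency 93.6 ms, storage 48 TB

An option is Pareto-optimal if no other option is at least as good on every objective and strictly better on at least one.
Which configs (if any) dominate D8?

D1: worse on cost (1647 vs 418).
D2: worse on cost (1190 vs 418).
D3: worse on cost (942 vs 418).
D4: worse on cost (448 vs 418).
D5: worse on read latency (39.4 vs 9.2).
D6: worse on cost (467 vs 418).
D7: worse on cost (924 vs 418).
D9: worse on cost (1151 vs 418).
No option dominates D8.

none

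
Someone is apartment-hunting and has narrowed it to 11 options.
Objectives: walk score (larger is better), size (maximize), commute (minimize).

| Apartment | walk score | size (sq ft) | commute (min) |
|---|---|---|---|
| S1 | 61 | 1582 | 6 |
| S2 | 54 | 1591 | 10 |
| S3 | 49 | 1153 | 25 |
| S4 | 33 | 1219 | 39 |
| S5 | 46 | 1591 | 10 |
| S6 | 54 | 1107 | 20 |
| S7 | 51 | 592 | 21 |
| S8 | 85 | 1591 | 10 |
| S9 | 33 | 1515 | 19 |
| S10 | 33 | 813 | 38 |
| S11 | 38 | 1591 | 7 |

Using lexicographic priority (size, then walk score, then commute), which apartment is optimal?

S8

First maximize size: best is 1591, kept {S2, S5, S8, S11}.
Then maximize walk score: best is 85, kept {S8}.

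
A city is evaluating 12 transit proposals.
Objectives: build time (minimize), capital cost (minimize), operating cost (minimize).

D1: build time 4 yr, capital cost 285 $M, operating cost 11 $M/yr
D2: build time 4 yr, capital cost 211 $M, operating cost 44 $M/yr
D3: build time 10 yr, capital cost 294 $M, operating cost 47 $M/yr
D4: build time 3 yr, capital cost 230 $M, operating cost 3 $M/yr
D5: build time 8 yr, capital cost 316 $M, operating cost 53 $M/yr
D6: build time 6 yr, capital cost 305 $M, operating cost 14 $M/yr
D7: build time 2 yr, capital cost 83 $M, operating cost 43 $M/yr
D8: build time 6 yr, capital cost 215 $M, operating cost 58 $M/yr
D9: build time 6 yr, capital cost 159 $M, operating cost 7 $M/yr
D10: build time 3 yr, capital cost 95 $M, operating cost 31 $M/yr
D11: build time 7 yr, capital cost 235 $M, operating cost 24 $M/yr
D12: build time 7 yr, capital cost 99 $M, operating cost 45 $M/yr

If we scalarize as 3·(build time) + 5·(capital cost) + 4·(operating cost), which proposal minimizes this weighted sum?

D1: 3·4 + 5·285 + 4·11 = 1481
D2: 3·4 + 5·211 + 4·44 = 1243
D3: 3·10 + 5·294 + 4·47 = 1688
D4: 3·3 + 5·230 + 4·3 = 1171
D5: 3·8 + 5·316 + 4·53 = 1816
D6: 3·6 + 5·305 + 4·14 = 1599
D7: 3·2 + 5·83 + 4·43 = 593
D8: 3·6 + 5·215 + 4·58 = 1325
D9: 3·6 + 5·159 + 4·7 = 841
D10: 3·3 + 5·95 + 4·31 = 608
D11: 3·7 + 5·235 + 4·24 = 1292
D12: 3·7 + 5·99 + 4·45 = 696
Lowest: D7 at 593.

D7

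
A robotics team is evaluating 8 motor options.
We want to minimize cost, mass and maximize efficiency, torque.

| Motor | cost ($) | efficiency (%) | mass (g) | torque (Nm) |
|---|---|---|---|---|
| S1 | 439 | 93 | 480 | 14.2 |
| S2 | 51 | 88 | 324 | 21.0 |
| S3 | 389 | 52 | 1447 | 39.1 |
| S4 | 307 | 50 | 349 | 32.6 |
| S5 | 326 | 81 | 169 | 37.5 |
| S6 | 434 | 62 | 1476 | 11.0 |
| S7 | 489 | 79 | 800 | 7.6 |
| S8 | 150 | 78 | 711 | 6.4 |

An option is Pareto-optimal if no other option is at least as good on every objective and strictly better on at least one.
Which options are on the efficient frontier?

S1, S2, S3, S4, S5

S1: not dominated (best efficiency).
S2: not dominated (best cost).
S3: not dominated (best torque).
S4: not dominated.
S5: not dominated (best mass).
S6: dominated by S2 (cost 51≤434, efficiency 88≥62, mass 324≤1476, torque 21.0≥11.0).
S7: dominated by S1 (cost 439≤489, efficiency 93≥79, mass 480≤800, torque 14.2≥7.6).
S8: dominated by S2 (cost 51≤150, efficiency 88≥78, mass 324≤711, torque 21.0≥6.4).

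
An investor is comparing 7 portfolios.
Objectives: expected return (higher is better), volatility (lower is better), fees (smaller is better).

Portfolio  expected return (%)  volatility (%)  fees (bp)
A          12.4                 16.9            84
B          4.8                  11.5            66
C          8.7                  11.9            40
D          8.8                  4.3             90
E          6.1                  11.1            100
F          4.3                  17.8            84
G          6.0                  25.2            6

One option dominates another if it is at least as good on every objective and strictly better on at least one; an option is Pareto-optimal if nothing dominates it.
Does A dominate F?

Yes

A vs F: expected return 12.4≥4.3, volatility 16.9≤17.8, fees 84≤84 — A is at least as good on every objective with at least one strict improvement.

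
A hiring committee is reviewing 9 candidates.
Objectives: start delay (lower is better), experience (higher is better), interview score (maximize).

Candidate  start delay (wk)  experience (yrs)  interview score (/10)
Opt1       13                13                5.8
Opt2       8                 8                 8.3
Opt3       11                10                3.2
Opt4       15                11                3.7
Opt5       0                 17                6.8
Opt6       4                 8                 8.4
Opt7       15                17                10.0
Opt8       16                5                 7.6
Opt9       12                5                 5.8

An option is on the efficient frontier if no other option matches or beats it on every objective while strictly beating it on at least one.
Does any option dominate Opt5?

Opt1: worse on start delay (13 vs 0).
Opt2: worse on start delay (8 vs 0).
Opt3: worse on start delay (11 vs 0).
Opt4: worse on start delay (15 vs 0).
Opt6: worse on start delay (4 vs 0).
Opt7: worse on start delay (15 vs 0).
Opt8: worse on start delay (16 vs 0).
Opt9: worse on start delay (12 vs 0).
No option is at least as good as Opt5 on every objective and strictly better on one.

No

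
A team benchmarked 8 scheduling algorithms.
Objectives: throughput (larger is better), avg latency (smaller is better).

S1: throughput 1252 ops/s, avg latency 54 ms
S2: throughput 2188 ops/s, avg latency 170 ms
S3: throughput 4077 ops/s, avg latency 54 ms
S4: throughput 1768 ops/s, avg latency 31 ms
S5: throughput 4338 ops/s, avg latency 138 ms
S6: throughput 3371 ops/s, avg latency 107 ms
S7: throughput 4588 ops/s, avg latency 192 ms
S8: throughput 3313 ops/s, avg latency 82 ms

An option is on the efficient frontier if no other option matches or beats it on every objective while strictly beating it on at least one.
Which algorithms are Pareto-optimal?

S1: dominated by S3 (throughput 4077≥1252, avg latency 54≤54).
S2: dominated by S3 (throughput 4077≥2188, avg latency 54≤170).
S3: not dominated.
S4: not dominated (best avg latency).
S5: not dominated.
S6: dominated by S3 (throughput 4077≥3371, avg latency 54≤107).
S7: not dominated (best throughput).
S8: dominated by S3 (throughput 4077≥3313, avg latency 54≤82).

S3, S4, S5, S7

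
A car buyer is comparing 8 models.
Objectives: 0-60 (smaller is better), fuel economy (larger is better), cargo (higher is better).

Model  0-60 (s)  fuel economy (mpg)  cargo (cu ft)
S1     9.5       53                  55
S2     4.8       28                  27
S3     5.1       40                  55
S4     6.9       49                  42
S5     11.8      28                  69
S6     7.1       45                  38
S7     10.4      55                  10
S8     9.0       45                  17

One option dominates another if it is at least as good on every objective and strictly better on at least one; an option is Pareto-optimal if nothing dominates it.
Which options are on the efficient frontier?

S1: not dominated.
S2: not dominated (best 0-60).
S3: not dominated.
S4: not dominated.
S5: not dominated (best cargo).
S6: dominated by S4 (0-60 6.9≤7.1, fuel economy 49≥45, cargo 42≥38).
S7: not dominated (best fuel economy).
S8: dominated by S4 (0-60 6.9≤9.0, fuel economy 49≥45, cargo 42≥17).

S1, S2, S3, S4, S5, S7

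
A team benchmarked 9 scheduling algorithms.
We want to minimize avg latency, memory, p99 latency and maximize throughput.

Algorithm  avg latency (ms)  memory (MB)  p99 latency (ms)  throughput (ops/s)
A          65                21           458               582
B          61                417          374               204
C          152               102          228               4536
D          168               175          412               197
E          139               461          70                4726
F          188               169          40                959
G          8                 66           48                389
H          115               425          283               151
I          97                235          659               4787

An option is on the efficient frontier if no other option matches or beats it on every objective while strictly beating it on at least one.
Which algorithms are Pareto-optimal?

A, C, E, F, G, I

A: not dominated (best memory).
B: dominated by G (avg latency 8≤61, memory 66≤417, p99 latency 48≤374, throughput 389≥204).
C: not dominated.
D: dominated by C (avg latency 152≤168, memory 102≤175, p99 latency 228≤412, throughput 4536≥197).
E: not dominated.
F: not dominated (best p99 latency).
G: not dominated (best avg latency).
H: dominated by G (avg latency 8≤115, memory 66≤425, p99 latency 48≤283, throughput 389≥151).
I: not dominated (best throughput).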